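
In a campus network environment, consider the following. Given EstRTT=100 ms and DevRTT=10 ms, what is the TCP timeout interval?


Given: EstRTT = 100 ms, DevRTT = 10 ms
Timeout = EstRTT + 4 * DevRTT
4 * DevRTT = 4 * 10 = 40
Timeout = 100 + 40 = 140 ms

140


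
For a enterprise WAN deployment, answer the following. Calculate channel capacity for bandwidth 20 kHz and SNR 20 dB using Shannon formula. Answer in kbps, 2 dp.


Given: B = 20 kHz, SNR = 20 dB
SNR linear = 10^(20/10) = 100
1 + SNR = 101
log2(101) = 6.6582114828
C = 20 * 1000 * 6.6582114828 = 133164.2297 bps
C = 133.164230 kbps -> 133.16 kbps (2 dp)

133.16


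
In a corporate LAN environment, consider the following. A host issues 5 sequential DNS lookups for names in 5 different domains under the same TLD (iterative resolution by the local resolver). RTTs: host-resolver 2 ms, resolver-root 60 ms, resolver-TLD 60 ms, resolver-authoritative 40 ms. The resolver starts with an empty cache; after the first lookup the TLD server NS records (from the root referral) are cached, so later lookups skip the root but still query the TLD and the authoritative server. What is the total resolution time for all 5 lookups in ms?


Lookup 1 (cold cache): local + root + TLD + auth = 2 + 60 + 60 + 40 = 162 ms
Lookups 2..5 (TLD NS cached -> skip root; new domain -> still ask TLD and auth): local + TLD + auth = 2 + 60 + 40 = 102 ms each
Remaining 4 lookups: 4 * 102 = 408 ms
Total = 162 + 408 = 570 ms

570


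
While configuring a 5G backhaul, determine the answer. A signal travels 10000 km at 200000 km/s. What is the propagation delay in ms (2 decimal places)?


Given: distance = 10000 km, speed = 200000 km/s
Delay = distance / speed = 10000 / 200000 seconds
Delay in ms = 10000 * 1000 / 200000
Delay = 50.0000 ms
Rounded to 2 dp = 50.00 ms

50.00


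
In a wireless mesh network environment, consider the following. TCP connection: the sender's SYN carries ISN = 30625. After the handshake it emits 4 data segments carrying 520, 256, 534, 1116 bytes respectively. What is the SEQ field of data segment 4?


The SYN occupies sequence number ISN = 30625, so the first data byte is ISN + 1 = 30626.
SEQ of data segment i = (ISN + 1) + sum of payload sizes of segments 1..i-1.
Segment 1: SEQ = 30626, payload = 520 bytes
Segment 2: SEQ = 31146, payload = 256 bytes
Segment 3: SEQ = 31402, payload = 534 bytes
Segment 4: SEQ = 31936, payload = 1116 bytes
SEQ of segment 4 = 30626 + 520 + 256 + 534 = 31936

31936


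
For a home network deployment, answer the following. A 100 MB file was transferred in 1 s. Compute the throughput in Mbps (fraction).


Given: file = 100 MB, time = 1 s
File in Mb = 100 * 8 = 800 Mb
Throughput = 800 / 1 Mbps
Throughput = 800 Mbps

800


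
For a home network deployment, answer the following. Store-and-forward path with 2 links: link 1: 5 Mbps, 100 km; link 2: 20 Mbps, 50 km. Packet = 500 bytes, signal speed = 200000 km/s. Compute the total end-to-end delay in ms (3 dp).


Packet = 500 bytes = 4000 bits. Store-and-forward: sum (t_trans + t_prop) per link.
Link 1: t_trans = 4000/(5*10^6) s = 0.8000 ms; t_prop = 100/200000 s = 0.5000 ms; subtotal = 1.3000 ms
Link 2: t_trans = 4000/(20*10^6) s = 0.2000 ms; t_prop = 50/200000 s = 0.2500 ms; subtotal = 0.4500 ms
End-to-end = 1.3000 + 0.4500 = 1.7500 ms -> 1.750 ms (3 dp)

1.750


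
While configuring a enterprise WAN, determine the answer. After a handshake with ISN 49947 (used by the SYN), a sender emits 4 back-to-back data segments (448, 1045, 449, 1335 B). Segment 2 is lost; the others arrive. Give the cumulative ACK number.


SYN uses sequence number 49947; first data byte = ISN + 1 = 49948.
Segment 1: SEQ = 49948, len = 448 B, covers [49948, 50395]
Segment 2: SEQ = 50396, len = 1045 B, covers [50396, 51440] [LOST]
Segment 3: SEQ = 51441, len = 449 B, covers [51441, 51889]
Segment 4: SEQ = 51890, len = 1335 B, covers [51890, 53224]
In-order data received: bytes [49948, 50395] (segments 1..1).
Segment 2 missing -> gap begins at byte 50396; later segments buffered out of order.
Cumulative ACK = next expected in-order byte = 49948 + 448 = 50396

50396


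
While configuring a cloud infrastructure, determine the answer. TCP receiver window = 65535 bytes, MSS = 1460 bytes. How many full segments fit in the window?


Given: RWND = 65535 bytes, MSS = 1460 bytes
Full segments = floor(RWND / MSS)
Full segments = floor(65535 / 1460)
Full segments = floor(44.887) = 44

44


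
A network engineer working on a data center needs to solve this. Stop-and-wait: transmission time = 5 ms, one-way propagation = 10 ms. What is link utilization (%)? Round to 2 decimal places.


Given: Ttrans = 5 ms, Tprop = 10 ms
RTT = 2 * Tprop = 2 * 10 = 20 ms
U = Ttrans / (Ttrans + RTT)
U = 5 / (5 + 20)
U = 5 / 25 = 0.2
U% = 20.00%

20.00


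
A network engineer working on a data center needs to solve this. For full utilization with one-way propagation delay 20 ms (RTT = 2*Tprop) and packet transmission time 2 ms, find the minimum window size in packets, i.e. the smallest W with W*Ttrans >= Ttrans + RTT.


Given: Ttrans = 2 ms, RTT = 40 ms (= 2 * Tprop, Tprop = 20 ms)
Time until first ACK returns = Ttrans + RTT = 2 + 40 = 42 ms
Need W * Ttrans >= Ttrans + RTT  ->  W >= (Ttrans + RTT) / Ttrans
(Ttrans + RTT) / Ttrans = 42 / 2 = 21
W_min = ceil(21) = 21

21


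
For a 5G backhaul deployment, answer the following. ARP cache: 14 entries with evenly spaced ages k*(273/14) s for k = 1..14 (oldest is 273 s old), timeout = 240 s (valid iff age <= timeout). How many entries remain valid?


Ages are k * 273/14 s for k = 1..14 (spacing = 19.5000 s).
Entry k is valid iff k * 273/14 <= 240 iff k <= 14 * 240 / 273 = 12.3077
n_valid = floor(12.3077) = 12
(n_stale = 14 - 12 = 2)

12


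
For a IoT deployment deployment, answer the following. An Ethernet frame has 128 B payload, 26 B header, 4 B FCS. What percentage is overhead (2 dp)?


Given: payload = 128 B, header = 26 B, trailer = 4 B
Overhead bytes = header + trailer = 26 + 4 = 30
Total frame = payload + overhead = 128 + 30 = 158
Overhead % = 30 / 158 * 100 = 18.9873% -> 18.99% (2 dp)

18.99


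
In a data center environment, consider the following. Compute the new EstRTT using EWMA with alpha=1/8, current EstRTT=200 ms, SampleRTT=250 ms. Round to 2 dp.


Given: EstRTT = 200 ms, SampleRTT = 250 ms, alpha = 1/8
New EstRTT = (1 - alpha) * EstRTT + alpha * SampleRTT
(7/8) * 200 = 175
(1/8) * 250 = 31.25
New EstRTT = 175 + 31.25 = 206.25 ms -> 206.25 ms (2 dp)

206.25


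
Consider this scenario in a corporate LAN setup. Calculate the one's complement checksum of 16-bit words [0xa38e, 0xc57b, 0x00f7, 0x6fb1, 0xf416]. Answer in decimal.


Given words: [0xa38e, 0xc57b, 0x00f7, 0x6fb1, 0xf416]
Step 1: Sum all words
Raw sum = 41870 + 50555 + 247 + 28593 + 62486 = 183751
Step 2: Fold carry: (52679 + 2) = 52681
One's complement = ~52681 & 0xFFFF = 12854

12854


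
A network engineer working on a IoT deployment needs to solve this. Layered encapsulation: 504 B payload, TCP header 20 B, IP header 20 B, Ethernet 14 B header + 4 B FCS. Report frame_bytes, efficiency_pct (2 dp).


TCP segment = 504 + 20 = 524 B
IP packet = 524 + 20 = 544 B
Ethernet frame = 544 + 14 + 4 = 562 B
Efficiency = app / frame = 504 / 562 = 0.896797 = 89.6797% -> 89.68% (2 dp)

562, 89.68


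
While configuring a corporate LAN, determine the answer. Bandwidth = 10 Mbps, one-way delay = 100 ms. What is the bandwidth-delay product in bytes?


Given: bandwidth = 10 Mbps, delay = 100 ms
BDP in bits = 10 * 10^6 * 100 / 1000
BDP in bits = 1000000
BDP in bytes = 1000000 / 8 = 125000

125000


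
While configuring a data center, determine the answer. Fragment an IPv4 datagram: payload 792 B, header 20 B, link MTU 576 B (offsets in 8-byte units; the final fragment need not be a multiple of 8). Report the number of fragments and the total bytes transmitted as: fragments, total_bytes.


Max data per non-final fragment = floor((MTU - header)/8)*8 = floor((576 - 20)/8)*8 = floor(556/8)*8 = 552 B
Final fragment needs no 8-byte alignment: it can carry up to MTU - header = 556 B
Non-final fragments needed = ceil((payload - 556) / 552) = ceil(236/552) = ceil(0.4275) = 1
Number of fragments = 1 + 1 = 2
Fragment sizes (data): 1 * 552 B + 240 B (last, 240 <= 556 OK)
Total bytes sent = payload + n_frags * header = 792 + 2*20 = 792 + 40 = 832 B

2, 832


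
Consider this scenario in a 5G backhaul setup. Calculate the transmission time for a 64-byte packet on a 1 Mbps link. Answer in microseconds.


Given: packet = 64 bytes, bandwidth = 1 Mbps
Packet in bits = 64 * 8 = 512 bits
Bandwidth = 1 * 10^6 = 1000000 bps
Time = 512 / 1000000 seconds
Time in us = 512 * 10^6 / 1000000 = 512

512


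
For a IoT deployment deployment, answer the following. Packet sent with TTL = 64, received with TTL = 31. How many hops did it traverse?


Given: initial TTL = 64, received TTL = 31
Hops = initial TTL - received TTL
Hops = 64 - 31 = 33

33


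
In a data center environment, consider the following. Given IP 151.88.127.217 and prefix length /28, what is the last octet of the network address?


Given: IP = 151.88.127.217, prefix = /28
Subnet mask = 255.255.255.240
Last octet of IP: 217
Last octet of mask: 240
Network last octet = 217 AND 240 = 208

208


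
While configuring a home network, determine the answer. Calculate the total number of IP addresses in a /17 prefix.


Given: CIDR prefix /17
Host bits = 32 - 17 = 15
Total addresses = 2^15 = 32768

32768


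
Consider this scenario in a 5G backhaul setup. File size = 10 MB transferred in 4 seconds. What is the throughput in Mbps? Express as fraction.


Given: file = 10 MB, time = 4 s
File in Mb = 10 * 8 = 80 Mb
Throughput = 80 / 4 Mbps
Throughput = 20 Mbps

20


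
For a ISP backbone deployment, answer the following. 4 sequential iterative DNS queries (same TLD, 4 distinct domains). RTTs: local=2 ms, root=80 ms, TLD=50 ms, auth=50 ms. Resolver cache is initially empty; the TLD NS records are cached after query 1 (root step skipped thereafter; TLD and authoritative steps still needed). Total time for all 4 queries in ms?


Lookup 1 (cold cache): local + root + TLD + auth = 2 + 80 + 50 + 50 = 182 ms
Lookups 2..4 (TLD NS cached -> skip root; new domain -> still ask TLD and auth): local + TLD + auth = 2 + 50 + 50 = 102 ms each
Remaining 3 lookups: 3 * 102 = 306 ms
Total = 182 + 306 = 488 ms

488


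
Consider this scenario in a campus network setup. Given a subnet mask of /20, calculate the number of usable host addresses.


Given: subnet mask /20
Host bits = 32 - 20 = 12
Total addresses = 2^12 = 4096
Usable hosts = 4096 - 2 (network + broadcast) = 4094

4094


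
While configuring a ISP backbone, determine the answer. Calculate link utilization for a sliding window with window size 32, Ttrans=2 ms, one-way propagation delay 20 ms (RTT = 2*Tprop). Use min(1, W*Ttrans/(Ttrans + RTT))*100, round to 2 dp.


Given: W = 32, Ttrans = 2 ms, RTT = 40 ms (= 2 * Tprop, Tprop = 20 ms)
Cycle time = Ttrans + RTT = 2 + 40 = 42 ms (first packet sent until its ACK returns)
W * Ttrans = 32 * 2 = 64 ms of sending per cycle
W * Ttrans / (Ttrans + RTT) = 64 / 42 = 1.523810
U = min(1, 1.523810) = 1.000000
U% = 100.00%

100.00


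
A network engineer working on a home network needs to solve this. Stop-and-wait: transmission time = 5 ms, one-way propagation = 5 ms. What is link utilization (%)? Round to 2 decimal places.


Given: Ttrans = 5 ms, Tprop = 5 ms
RTT = 2 * Tprop = 2 * 5 = 10 ms
U = Ttrans / (Ttrans + RTT)
U = 5 / (5 + 10)
U = 5 / 15 = 0.333333
U% = 33.33%

33.33


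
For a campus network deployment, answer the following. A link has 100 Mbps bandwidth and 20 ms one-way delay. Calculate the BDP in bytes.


Given: bandwidth = 100 Mbps, delay = 20 ms
BDP in bits = 100 * 10^6 * 20 / 1000
BDP in bits = 2000000
BDP in bytes = 2000000 / 8 = 250000

250000


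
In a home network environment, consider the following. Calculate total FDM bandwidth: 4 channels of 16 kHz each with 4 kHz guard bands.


Given: 4 channels, 16 kHz each, guard = 4 kHz
Channel bandwidth = 4 * 16 = 64 kHz
Guard bands = 3 gaps * 4 kHz = 12 kHz
Total = 64 + 12 = 76 kHz

76


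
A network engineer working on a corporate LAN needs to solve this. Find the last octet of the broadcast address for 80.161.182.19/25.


Given: IP = 80.161.182.19, prefix = /25
Host bits = 32 - 25 = 7
Network last octet = 19 AND mask = 0
Host part size = 2^7 - 1 = 127
Broadcast last octet = 0 OR 127 = 127

127


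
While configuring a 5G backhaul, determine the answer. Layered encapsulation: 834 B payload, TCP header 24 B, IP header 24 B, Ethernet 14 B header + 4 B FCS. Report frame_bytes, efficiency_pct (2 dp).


TCP segment = 834 + 24 = 858 B
IP packet = 858 + 24 = 882 B
Ethernet frame = 882 + 14 + 4 = 900 B
Efficiency = app / frame = 834 / 900 = 0.926667 = 92.6667% -> 92.67% (2 dp)

900, 92.67


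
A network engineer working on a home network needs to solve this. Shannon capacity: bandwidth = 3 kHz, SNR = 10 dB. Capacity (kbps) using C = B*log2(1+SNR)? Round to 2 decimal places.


Given: B = 3 kHz, SNR = 10 dB
SNR linear = 10^(10/10) = 10
1 + SNR = 11
log2(11) = 3.4594316186
C = 3 * 1000 * 3.4594316186 = 10378.2949 bps
C = 10.378295 kbps -> 10.38 kbps (2 dp)

10.38


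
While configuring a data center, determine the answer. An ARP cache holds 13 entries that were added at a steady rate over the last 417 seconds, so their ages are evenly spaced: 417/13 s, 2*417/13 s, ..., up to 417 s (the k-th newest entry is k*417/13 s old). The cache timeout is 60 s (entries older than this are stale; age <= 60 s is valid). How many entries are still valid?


Ages are k * 417/13 s for k = 1..13 (spacing = 32.0769 s).
Entry k is valid iff k * 417/13 <= 60 iff k <= 13 * 60 / 417 = 1.8705
n_valid = floor(1.8705) = 1
(n_stale = 13 - 1 = 12)

1


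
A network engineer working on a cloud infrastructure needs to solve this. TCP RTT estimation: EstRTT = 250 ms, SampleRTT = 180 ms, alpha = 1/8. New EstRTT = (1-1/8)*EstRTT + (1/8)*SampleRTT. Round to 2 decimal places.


Given: EstRTT = 250 ms, SampleRTT = 180 ms, alpha = 1/8
New EstRTT = (1 - alpha) * EstRTT + alpha * SampleRTT
(7/8) * 250 = 218.75
(1/8) * 180 = 22.5
New EstRTT = 218.75 + 22.5 = 241.25 ms -> 241.25 ms (2 dp)

241.25


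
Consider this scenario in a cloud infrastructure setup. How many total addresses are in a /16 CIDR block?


Given: CIDR prefix /16
Host bits = 32 - 16 = 16
Total addresses = 2^16 = 65536

65536


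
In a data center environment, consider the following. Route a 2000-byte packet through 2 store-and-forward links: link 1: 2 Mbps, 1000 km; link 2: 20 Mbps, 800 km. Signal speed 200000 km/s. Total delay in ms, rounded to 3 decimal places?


Packet = 2000 bytes = 16000 bits. Store-and-forward: sum (t_trans + t_prop) per link.
Link 1: t_trans = 16000/(2*10^6) s = 8.0000 ms; t_prop = 1000/200000 s = 5.0000 ms; subtotal = 13.0000 ms
Link 2: t_trans = 16000/(20*10^6) s = 0.8000 ms; t_prop = 800/200000 s = 4.0000 ms; subtotal = 4.8000 ms
End-to-end = 13.0000 + 4.8000 = 17.8000 ms -> 17.800 ms (3 dp)

17.800


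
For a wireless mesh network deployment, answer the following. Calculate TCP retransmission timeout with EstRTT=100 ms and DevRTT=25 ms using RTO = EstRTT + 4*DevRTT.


Given: EstRTT = 100 ms, DevRTT = 25 ms
Timeout = EstRTT + 4 * DevRTT
4 * DevRTT = 4 * 25 = 100
Timeout = 100 + 100 = 200 ms

200


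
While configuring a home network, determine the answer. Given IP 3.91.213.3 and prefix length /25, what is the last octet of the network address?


Given: IP = 3.91.213.3, prefix = /25
Subnet mask = 255.255.255.128
Last octet of IP: 3
Last octet of mask: 128
Network last octet = 3 AND 128 = 0

0


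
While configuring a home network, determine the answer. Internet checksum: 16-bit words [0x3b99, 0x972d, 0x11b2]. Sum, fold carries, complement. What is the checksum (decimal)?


Given words: [0x3b99, 0x972d, 0x11b2]
Step 1: Sum all words
Raw sum = 15257 + 38701 + 4530 = 58488
One's complement = ~58488 & 0xFFFF = 7047

7047


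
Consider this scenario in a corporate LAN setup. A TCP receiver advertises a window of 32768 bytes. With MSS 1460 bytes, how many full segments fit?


Given: RWND = 32768 bytes, MSS = 1460 bytes
Full segments = floor(RWND / MSS)
Full segments = floor(32768 / 1460)
Full segments = floor(22.4438) = 22

22


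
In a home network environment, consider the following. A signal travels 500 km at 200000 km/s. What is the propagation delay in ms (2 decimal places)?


Given: distance = 500 km, speed = 200000 km/s
Delay = distance / speed = 500 / 200000 seconds
Delay in ms = 500 * 1000 / 200000
Delay = 2.5000 ms
Rounded to 2 dp = 2.50 ms

2.50


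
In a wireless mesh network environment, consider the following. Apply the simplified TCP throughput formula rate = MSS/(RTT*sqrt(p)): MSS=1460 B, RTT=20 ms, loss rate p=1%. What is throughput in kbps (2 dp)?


Given: MSS = 1460 bytes, RTT = 20 ms, loss = 1%
RTT in seconds = 20 / 1000 = 0.02
Loss rate = 1% = 0.01
sqrt(loss) = sqrt(0.01) = 0.1
Throughput (bytes/s) = 1460 / (0.02 * 0.1) = 730000.0000
Throughput (kbps) = 730000.0000 * 8 / 1000 = 5840.000000 -> 5840.00 kbps (2 dp)

5840.00


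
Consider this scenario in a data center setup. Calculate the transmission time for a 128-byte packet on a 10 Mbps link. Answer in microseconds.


Given: packet = 128 bytes, bandwidth = 10 Mbps
Packet in bits = 128 * 8 = 1024 bits
Bandwidth = 10 * 10^6 = 10000000 bps
Time = 1024 / 10000000 seconds
Time in us = 1024 * 10^6 / 10000000 = 102.4

102.4


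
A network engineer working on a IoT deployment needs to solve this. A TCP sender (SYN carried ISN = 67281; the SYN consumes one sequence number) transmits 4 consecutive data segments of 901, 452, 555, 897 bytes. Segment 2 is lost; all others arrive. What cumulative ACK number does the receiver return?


SYN uses sequence number 67281; first data byte = ISN + 1 = 67282.
Segment 1: SEQ = 67282, len = 901 B, covers [67282, 68182]
Segment 2: SEQ = 68183, len = 452 B, covers [68183, 68634] [LOST]
Segment 3: SEQ = 68635, len = 555 B, covers [68635, 69189]
Segment 4: SEQ = 69190, len = 897 B, covers [69190, 70086]
In-order data received: bytes [67282, 68182] (segments 1..1).
Segment 2 missing -> gap begins at byte 68183; later segments buffered out of order.
Cumulative ACK = next expected in-order byte = 67282 + 901 = 68183

68183


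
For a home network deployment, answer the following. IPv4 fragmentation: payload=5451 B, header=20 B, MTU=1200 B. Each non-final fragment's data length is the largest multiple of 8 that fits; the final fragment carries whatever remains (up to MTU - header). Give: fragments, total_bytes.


Max data per non-final fragment = floor((MTU - header)/8)*8 = floor((1200 - 20)/8)*8 = floor(1180/8)*8 = 1176 B
Final fragment needs no 8-byte alignment: it can carry up to MTU - header = 1180 B
Non-final fragments needed = ceil((payload - 1180) / 1176) = ceil(4271/1176) = ceil(3.6318) = 4
Number of fragments = 4 + 1 = 5
Fragment sizes (data): 4 * 1176 B + 747 B (last, 747 <= 1180 OK)
Total bytes sent = payload + n_frags * header = 5451 + 5*20 = 5451 + 100 = 5551 B

5, 5551


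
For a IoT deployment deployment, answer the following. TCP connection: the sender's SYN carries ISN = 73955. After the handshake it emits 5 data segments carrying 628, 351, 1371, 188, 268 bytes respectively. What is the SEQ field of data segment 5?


The SYN occupies sequence number ISN = 73955, so the first data byte is ISN + 1 = 73956.
SEQ of data segment i = (ISN + 1) + sum of payload sizes of segments 1..i-1.
Segment 1: SEQ = 73956, payload = 628 bytes
Segment 2: SEQ = 74584, payload = 351 bytes
Segment 3: SEQ = 74935, payload = 1371 bytes
Segment 4: SEQ = 76306, payload = 188 bytes
Segment 5: SEQ = 76494, payload = 268 bytes
SEQ of segment 5 = 73956 + 628 + 351 + 1371 + 188 = 76494

76494


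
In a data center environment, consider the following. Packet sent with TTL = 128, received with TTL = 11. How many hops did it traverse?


Given: initial TTL = 128, received TTL = 11
Hops = initial TTL - received TTL
Hops = 128 - 11 = 117

117


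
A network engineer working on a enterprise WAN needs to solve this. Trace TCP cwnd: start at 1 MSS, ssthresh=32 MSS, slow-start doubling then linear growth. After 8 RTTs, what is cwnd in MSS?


RTT 0: cwnd = 1 MSS (initial)
RTT 1: cwnd = 2 MSS (slow start, doubled)
RTT 2: cwnd = 4 MSS (slow start, doubled)
RTT 3: cwnd = 8 MSS (slow start, doubled)
RTT 4: cwnd = 16 MSS (slow start, doubled)
RTT 5: cwnd = 32 MSS (slow start, doubled)
RTT 6: cwnd = 33 MSS (congestion avoidance, +1)
RTT 7: cwnd = 34 MSS (congestion avoidance, +1)
RTT 8: cwnd = 35 MSS (congestion avoidance, +1)

35


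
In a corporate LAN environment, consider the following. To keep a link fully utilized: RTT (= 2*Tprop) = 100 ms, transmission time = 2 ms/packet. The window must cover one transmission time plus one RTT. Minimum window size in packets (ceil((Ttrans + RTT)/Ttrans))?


Given: Ttrans = 2 ms, RTT = 100 ms (= 2 * Tprop, Tprop = 50 ms)
Time until first ACK returns = Ttrans + RTT = 2 + 100 = 102 ms
Need W * Ttrans >= Ttrans + RTT  ->  W >= (Ttrans + RTT) / Ttrans
(Ttrans + RTT) / Ttrans = 102 / 2 = 51
W_min = ceil(51) = 51

51


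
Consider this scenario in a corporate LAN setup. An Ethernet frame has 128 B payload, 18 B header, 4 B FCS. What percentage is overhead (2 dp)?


Given: payload = 128 B, header = 18 B, trailer = 4 B
Overhead bytes = header + trailer = 18 + 4 = 22
Total frame = payload + overhead = 128 + 22 = 150
Overhead % = 22 / 150 * 100 = 14.6667% -> 14.67% (2 dp)

14.67


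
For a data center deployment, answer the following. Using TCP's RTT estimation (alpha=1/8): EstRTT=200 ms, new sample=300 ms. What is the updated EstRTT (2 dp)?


Given: EstRTT = 200 ms, SampleRTT = 300 ms, alpha = 1/8
New EstRTT = (1 - alpha) * EstRTT + alpha * SampleRTT
(7/8) * 200 = 175
(1/8) * 300 = 37.5
New EstRTT = 175 + 37.5 = 212.5 ms -> 212.50 ms (2 dp)

212.50


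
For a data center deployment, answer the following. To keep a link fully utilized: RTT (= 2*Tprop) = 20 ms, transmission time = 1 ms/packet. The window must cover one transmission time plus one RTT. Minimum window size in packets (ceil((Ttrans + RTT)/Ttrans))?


Given: Ttrans = 1 ms, RTT = 20 ms (= 2 * Tprop, Tprop = 10 ms)
Time until first ACK returns = Ttrans + RTT = 1 + 20 = 21 ms
Need W * Ttrans >= Ttrans + RTT  ->  W >= (Ttrans + RTT) / Ttrans
(Ttrans + RTT) / Ttrans = 21 / 1 = 21
W_min = ceil(21) = 21

21


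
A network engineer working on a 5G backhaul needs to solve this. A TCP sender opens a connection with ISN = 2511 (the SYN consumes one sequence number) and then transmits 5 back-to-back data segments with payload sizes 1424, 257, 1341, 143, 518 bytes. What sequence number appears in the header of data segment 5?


The SYN occupies sequence number ISN = 2511, so the first data byte is ISN + 1 = 2512.
SEQ of data segment i = (ISN + 1) + sum of payload sizes of segments 1..i-1.
Segment 1: SEQ = 2512, payload = 1424 bytes
Segment 2: SEQ = 3936, payload = 257 bytes
Segment 3: SEQ = 4193, payload = 1341 bytes
Segment 4: SEQ = 5534, payload = 143 bytes
Segment 5: SEQ = 5677, payload = 518 bytes
SEQ of segment 5 = 2512 + 1424 + 257 + 1341 + 143 = 5677

5677


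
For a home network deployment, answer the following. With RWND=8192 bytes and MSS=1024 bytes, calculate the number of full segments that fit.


Given: RWND = 8192 bytes, MSS = 1024 bytes
Full segments = floor(RWND / MSS)
Full segments = floor(8192 / 1024)
Full segments = floor(8.0) = 8

8


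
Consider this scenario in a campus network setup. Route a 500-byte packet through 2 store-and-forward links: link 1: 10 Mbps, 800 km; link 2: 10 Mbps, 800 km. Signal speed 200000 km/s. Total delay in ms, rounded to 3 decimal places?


Packet = 500 bytes = 4000 bits. Store-and-forward: sum (t_trans + t_prop) per link.
Link 1: t_trans = 4000/(10*10^6) s = 0.4000 ms; t_prop = 800/200000 s = 4.0000 ms; subtotal = 4.4000 ms
Link 2: t_trans = 4000/(10*10^6) s = 0.4000 ms; t_prop = 800/200000 s = 4.0000 ms; subtotal = 4.4000 ms
End-to-end = 4.4000 + 4.4000 = 8.8000 ms -> 8.800 ms (3 dp)

8.800


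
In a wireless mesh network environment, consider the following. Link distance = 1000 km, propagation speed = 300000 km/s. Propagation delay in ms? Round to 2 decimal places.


Given: distance = 1000 km, speed = 300000 km/s
Delay = distance / speed = 1000 / 300000 seconds
Delay in ms = 1000 * 1000 / 300000
Delay = 3.3333 ms
Rounded to 2 dp = 3.33 ms

3.33


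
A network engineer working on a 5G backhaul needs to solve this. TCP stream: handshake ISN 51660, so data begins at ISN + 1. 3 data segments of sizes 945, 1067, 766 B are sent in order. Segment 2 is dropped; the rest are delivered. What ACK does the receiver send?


SYN uses sequence number 51660; first data byte = ISN + 1 = 51661.
Segment 1: SEQ = 51661, len = 945 B, covers [51661, 52605]
Segment 2: SEQ = 52606, len = 1067 B, covers [52606, 53672] [LOST]
Segment 3: SEQ = 53673, len = 766 B, covers [53673, 54438]
In-order data received: bytes [51661, 52605] (segments 1..1).
Segment 2 missing -> gap begins at byte 52606; later segments buffered out of order.
Cumulative ACK = next expected in-order byte = 51661 + 945 = 52606

52606


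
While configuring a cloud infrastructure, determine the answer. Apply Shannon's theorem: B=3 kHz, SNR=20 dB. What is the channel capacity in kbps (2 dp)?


Given: B = 3 kHz, SNR = 20 dB
SNR linear = 10^(20/10) = 100
1 + SNR = 101
log2(101) = 6.6582114828
C = 3 * 1000 * 6.6582114828 = 19974.6344 bps
C = 19.974634 kbps -> 19.97 kbps (2 dp)

19.97


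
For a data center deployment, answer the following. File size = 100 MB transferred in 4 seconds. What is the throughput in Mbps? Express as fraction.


Given: file = 100 MB, time = 4 s
File in Mb = 100 * 8 = 800 Mb
Throughput = 800 / 4 Mbps
Throughput = 200 Mbps

200


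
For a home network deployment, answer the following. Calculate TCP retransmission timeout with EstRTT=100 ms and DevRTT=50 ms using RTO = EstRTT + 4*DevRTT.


Given: EstRTT = 100 ms, DevRTT = 50 ms
Timeout = EstRTT + 4 * DevRTT
4 * DevRTT = 4 * 50 = 200
Timeout = 100 + 200 = 300 ms

300


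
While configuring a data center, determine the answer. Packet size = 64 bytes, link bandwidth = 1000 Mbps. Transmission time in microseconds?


Given: packet = 64 bytes, bandwidth = 1000 Mbps
Packet in bits = 64 * 8 = 512 bits
Bandwidth = 1000 * 10^6 = 1000000000 bps
Time = 512 / 1000000000 seconds
Time in us = 512 * 10^6 / 1000000000 = 0.512

0.512


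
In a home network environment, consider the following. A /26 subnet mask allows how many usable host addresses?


Given: subnet mask /26
Host bits = 32 - 26 = 6
Total addresses = 2^6 = 64
Usable hosts = 64 - 2 (network + broadcast) = 62

62


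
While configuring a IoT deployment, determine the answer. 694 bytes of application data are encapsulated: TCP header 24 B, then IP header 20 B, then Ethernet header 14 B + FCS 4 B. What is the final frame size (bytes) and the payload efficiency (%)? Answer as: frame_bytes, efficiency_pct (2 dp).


TCP segment = 694 + 24 = 718 B
IP packet = 718 + 20 = 738 B
Ethernet frame = 738 + 14 + 4 = 756 B
Efficiency = app / frame = 694 / 756 = 0.917989 = 91.7989% -> 91.80% (2 dp)

756, 91.80


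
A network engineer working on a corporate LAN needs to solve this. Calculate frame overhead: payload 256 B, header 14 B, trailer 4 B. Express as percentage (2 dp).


Given: payload = 256 B, header = 14 B, trailer = 4 B
Overhead bytes = header + trailer = 14 + 4 = 18
Total frame = payload + overhead = 256 + 18 = 274
Overhead % = 18 / 274 * 100 = 6.5693% -> 6.57% (2 dp)

6.57


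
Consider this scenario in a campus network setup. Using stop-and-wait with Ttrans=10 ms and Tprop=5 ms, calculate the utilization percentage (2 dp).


Given: Ttrans = 10 ms, Tprop = 5 ms
RTT = 2 * Tprop = 2 * 5 = 10 ms
U = Ttrans / (Ttrans + RTT)
U = 10 / (10 + 10)
U = 10 / 20 = 0.5
U% = 50.00%

50.00


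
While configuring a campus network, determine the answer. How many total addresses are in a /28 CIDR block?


Given: CIDR prefix /28
Host bits = 32 - 28 = 4
Total addresses = 2^4 = 16

16


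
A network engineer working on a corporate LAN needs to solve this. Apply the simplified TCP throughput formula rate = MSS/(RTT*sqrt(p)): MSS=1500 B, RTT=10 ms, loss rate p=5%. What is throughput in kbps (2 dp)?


Given: MSS = 1500 bytes, RTT = 10 ms, loss = 5%
RTT in seconds = 10 / 1000 = 0.01
Loss rate = 5% = 0.05
sqrt(loss) = sqrt(0.05) = 0.223606797750
Throughput (bytes/s) = 1500 / (0.01 * 0.223606797750) = 670820.3932
Throughput (kbps) = 670820.3932 * 8 / 1000 = 5366.563146 -> 5366.56 kbps (2 dp)

5366.56


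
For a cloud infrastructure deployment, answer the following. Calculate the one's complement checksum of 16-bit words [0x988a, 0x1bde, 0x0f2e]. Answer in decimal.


Given words: [0x988a, 0x1bde, 0x0f2e]
Step 1: Sum all words
Raw sum = 39050 + 7134 + 3886 = 50070
One's complement = ~50070 & 0xFFFF = 15465

15465


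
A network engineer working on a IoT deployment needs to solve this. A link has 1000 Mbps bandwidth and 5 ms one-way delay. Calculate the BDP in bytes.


Given: bandwidth = 1000 Mbps, delay = 5 ms
BDP in bits = 1000 * 10^6 * 5 / 1000
BDP in bits = 5000000
BDP in bytes = 5000000 / 8 = 625000

625000


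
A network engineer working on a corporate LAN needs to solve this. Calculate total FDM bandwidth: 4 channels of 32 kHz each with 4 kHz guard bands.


Given: 4 channels, 32 kHz each, guard = 4 kHz
Channel bandwidth = 4 * 32 = 128 kHz
Guard bands = 3 gaps * 4 kHz = 12 kHz
Total = 128 + 12 = 140 kHz

140


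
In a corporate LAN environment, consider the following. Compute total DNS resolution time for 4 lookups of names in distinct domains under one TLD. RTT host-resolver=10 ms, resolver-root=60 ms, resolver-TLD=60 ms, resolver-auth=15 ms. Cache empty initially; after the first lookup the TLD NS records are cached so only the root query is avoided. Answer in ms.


Lookup 1 (cold cache): local + root + TLD + auth = 10 + 60 + 60 + 15 = 145 ms
Lookups 2..4 (TLD NS cached -> skip root; new domain -> still ask TLD and auth): local + TLD + auth = 10 + 60 + 15 = 85 ms each
Remaining 3 lookups: 3 * 85 = 255 ms
Total = 145 + 255 = 400 ms

400


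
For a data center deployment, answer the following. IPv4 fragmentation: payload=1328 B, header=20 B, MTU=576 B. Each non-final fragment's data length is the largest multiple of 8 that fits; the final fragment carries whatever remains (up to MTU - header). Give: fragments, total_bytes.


Max data per non-final fragment = floor((MTU - header)/8)*8 = floor((576 - 20)/8)*8 = floor(556/8)*8 = 552 B
Final fragment needs no 8-byte alignment: it can carry up to MTU - header = 556 B
Non-final fragments needed = ceil((payload - 556) / 552) = ceil(772/552) = ceil(1.3986) = 2
Number of fragments = 2 + 1 = 3
Fragment sizes (data): 2 * 552 B + 224 B (last, 224 <= 556 OK)
Total bytes sent = payload + n_frags * header = 1328 + 3*20 = 1328 + 60 = 1388 B

3, 1388


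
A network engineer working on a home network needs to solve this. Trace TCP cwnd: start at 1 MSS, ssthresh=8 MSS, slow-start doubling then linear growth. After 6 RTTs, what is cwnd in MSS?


RTT 0: cwnd = 1 MSS (initial)
RTT 1: cwnd = 2 MSS (slow start, doubled)
RTT 2: cwnd = 4 MSS (slow start, doubled)
RTT 3: cwnd = 8 MSS (slow start, doubled)
RTT 4: cwnd = 9 MSS (congestion avoidance, +1)
RTT 5: cwnd = 10 MSS (congestion avoidance, +1)
RTT 6: cwnd = 11 MSS (congestion avoidance, +1)

11


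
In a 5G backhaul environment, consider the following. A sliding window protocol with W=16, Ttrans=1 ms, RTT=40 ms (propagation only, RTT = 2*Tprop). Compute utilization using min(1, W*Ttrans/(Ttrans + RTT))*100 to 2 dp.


Given: W = 16, Ttrans = 1 ms, RTT = 40 ms (= 2 * Tprop, Tprop = 20 ms)
Cycle time = Ttrans + RTT = 1 + 40 = 41 ms (first packet sent until its ACK returns)
W * Ttrans = 16 * 1 = 16 ms of sending per cycle
W * Ttrans / (Ttrans + RTT) = 16 / 41 = 0.390244
U = min(1, 0.390244) = 0.390244
U% = 39.02%

39.02


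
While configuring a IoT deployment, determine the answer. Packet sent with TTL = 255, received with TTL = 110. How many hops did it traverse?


Given: initial TTL = 255, received TTL = 110
Hops = initial TTL - received TTL
Hops = 255 - 110 = 145

145


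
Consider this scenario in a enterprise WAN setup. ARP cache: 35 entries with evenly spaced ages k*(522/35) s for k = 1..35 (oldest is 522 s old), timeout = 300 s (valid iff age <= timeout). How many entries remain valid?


Ages are k * 522/35 s for k = 1..35 (spacing = 14.9143 s).
Entry k is valid iff k * 522/35 <= 300 iff k <= 35 * 300 / 522 = 20.1149
n_valid = floor(20.1149) = 20
(n_stale = 35 - 20 = 15)

20


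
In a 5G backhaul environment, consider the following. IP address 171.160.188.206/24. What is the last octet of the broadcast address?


Given: IP = 171.160.188.206, prefix = /24
Host bits = 32 - 24 = 8
Network last octet = 206 AND mask = 0
Host part size = 2^8 - 1 = 255
Broadcast last octet = 0 OR 255 = 255

255


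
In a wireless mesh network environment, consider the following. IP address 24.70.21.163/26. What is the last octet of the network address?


Given: IP = 24.70.21.163, prefix = /26
Subnet mask = 255.255.255.192
Last octet of IP: 163
Last octet of mask: 192
Network last octet = 163 AND 192 = 128

128


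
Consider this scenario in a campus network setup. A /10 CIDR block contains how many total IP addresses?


Given: CIDR prefix /10
Host bits = 32 - 10 = 22
Total addresses = 2^22 = 4194304

4194304


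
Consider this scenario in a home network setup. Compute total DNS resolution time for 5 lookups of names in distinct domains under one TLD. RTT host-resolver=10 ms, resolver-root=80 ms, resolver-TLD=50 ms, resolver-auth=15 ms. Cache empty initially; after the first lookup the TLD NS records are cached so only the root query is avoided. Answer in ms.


Lookup 1 (cold cache): local + root + TLD + auth = 10 + 80 + 50 + 15 = 155 ms
Lookups 2..5 (TLD NS cached -> skip root; new domain -> still ask TLD and auth): local + TLD + auth = 10 + 50 + 15 = 75 ms each
Remaining 4 lookups: 4 * 75 = 300 ms
Total = 155 + 300 = 455 ms

455


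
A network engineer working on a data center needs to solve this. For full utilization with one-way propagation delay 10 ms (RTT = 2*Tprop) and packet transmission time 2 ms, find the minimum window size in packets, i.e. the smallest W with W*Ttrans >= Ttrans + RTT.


Given: Ttrans = 2 ms, RTT = 20 ms (= 2 * Tprop, Tprop = 10 ms)
Time until first ACK returns = Ttrans + RTT = 2 + 20 = 22 ms
Need W * Ttrans >= Ttrans + RTT  ->  W >= (Ttrans + RTT) / Ttrans
(Ttrans + RTT) / Ttrans = 22 / 2 = 11
W_min = ceil(11) = 11

11


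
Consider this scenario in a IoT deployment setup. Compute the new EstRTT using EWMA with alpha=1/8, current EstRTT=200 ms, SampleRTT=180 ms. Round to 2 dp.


Given: EstRTT = 200 ms, SampleRTT = 180 ms, alpha = 1/8
New EstRTT = (1 - alpha) * EstRTT + alpha * SampleRTT
(7/8) * 200 = 175
(1/8) * 180 = 22.5
New EstRTT = 175 + 22.5 = 197.5 ms -> 197.50 ms (2 dp)

197.50


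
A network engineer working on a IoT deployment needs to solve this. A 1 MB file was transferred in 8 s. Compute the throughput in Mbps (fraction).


Given: file = 1 MB, time = 8 s
File in Mb = 1 * 8 = 8 Mb
Throughput = 8 / 8 Mbps
Throughput = 1 Mbps

1


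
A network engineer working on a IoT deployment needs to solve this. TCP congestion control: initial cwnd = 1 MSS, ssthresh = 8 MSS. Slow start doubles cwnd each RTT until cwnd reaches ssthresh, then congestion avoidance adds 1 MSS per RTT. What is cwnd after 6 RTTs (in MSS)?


RTT 0: cwnd = 1 MSS (initial)
RTT 1: cwnd = 2 MSS (slow start, doubled)
RTT 2: cwnd = 4 MSS (slow start, doubled)
RTT 3: cwnd = 8 MSS (slow start, doubled)
RTT 4: cwnd = 9 MSS (congestion avoidance, +1)
RTT 5: cwnd = 10 MSS (congestion avoidance, +1)
RTT 6: cwnd = 11 MSS (congestion avoidance, +1)

11


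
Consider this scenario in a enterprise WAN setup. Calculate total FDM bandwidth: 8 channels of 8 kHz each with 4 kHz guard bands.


Given: 8 channels, 8 kHz each, guard = 4 kHz
Channel bandwidth = 8 * 8 = 64 kHz
Guard bands = 7 gaps * 4 kHz = 28 kHz
Total = 64 + 28 = 92 kHz

92


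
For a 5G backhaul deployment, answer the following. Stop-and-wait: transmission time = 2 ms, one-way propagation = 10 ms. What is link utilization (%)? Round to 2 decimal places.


Given: Ttrans = 2 ms, Tprop = 10 ms
RTT = 2 * Tprop = 2 * 10 = 20 ms
U = Ttrans / (Ttrans + RTT)
U = 2 / (2 + 20)
U = 2 / 22 = 0.090909
U% = 9.09%

9.09


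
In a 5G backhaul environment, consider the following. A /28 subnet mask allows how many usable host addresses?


Given: subnet mask /28
Host bits = 32 - 28 = 4
Total addresses = 2^4 = 16
Usable hosts = 16 - 2 (network + broadcast) = 14

14


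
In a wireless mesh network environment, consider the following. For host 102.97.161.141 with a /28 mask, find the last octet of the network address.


Given: IP = 102.97.161.141, prefix = /28
Subnet mask = 255.255.255.240
Last octet of IP: 141
Last octet of mask: 240
Network last octet = 141 AND 240 = 128

128


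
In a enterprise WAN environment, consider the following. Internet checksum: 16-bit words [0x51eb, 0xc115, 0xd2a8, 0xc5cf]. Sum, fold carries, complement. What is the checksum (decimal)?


Given words: [0x51eb, 0xc115, 0xd2a8, 0xc5cf]
Step 1: Sum all words
Raw sum = 20971 + 49429 + 53928 + 50639 = 174967
Step 2: Fold carry: (43895 + 2) = 43897
One's complement = ~43897 & 0xFFFF = 21638

21638


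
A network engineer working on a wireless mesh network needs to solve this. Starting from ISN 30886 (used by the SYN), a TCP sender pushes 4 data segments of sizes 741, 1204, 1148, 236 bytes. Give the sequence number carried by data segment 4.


The SYN occupies sequence number ISN = 30886, so the first data byte is ISN + 1 = 30887.
SEQ of data segment i = (ISN + 1) + sum of payload sizes of segments 1..i-1.
Segment 1: SEQ = 30887, payload = 741 bytes
Segment 2: SEQ = 31628, payload = 1204 bytes
Segment 3: SEQ = 32832, payload = 1148 bytes
Segment 4: SEQ = 33980, payload = 236 bytes
SEQ of segment 4 = 30887 + 741 + 1204 + 1148 = 33980

33980


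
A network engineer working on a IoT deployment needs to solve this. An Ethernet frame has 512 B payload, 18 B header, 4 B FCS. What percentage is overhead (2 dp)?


Given: payload = 512 B, header = 18 B, trailer = 4 B
Overhead bytes = header + trailer = 18 + 4 = 22
Total frame = payload + overhead = 512 + 22 = 534
Overhead % = 22 / 534 * 100 = 4.1199% -> 4.12% (2 dp)

4.12


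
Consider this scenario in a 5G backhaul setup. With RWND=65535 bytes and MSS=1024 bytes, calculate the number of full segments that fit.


Given: RWND = 65535 bytes, MSS = 1024 bytes
Full segments = floor(RWND / MSS)
Full segments = floor(65535 / 1024)
Full segments = floor(63.999) = 63

63


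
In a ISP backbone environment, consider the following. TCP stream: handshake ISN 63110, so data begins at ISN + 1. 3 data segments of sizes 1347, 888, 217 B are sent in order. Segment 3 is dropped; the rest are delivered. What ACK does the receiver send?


SYN uses sequence number 63110; first data byte = ISN + 1 = 63111.
Segment 1: SEQ = 63111, len = 1347 B, covers [63111, 64457]
Segment 2: SEQ = 64458, len = 888 B, covers [64458, 65345]
Segment 3: SEQ = 65346, len = 217 B, covers [65346, 65562] [LOST]
In-order data received: bytes [63111, 65345] (segments 1..2).
Segment 3 missing -> gap begins at byte 65346.
Cumulative ACK = next expected in-order byte = 63111 + 1347 + 888 = 65346

65346


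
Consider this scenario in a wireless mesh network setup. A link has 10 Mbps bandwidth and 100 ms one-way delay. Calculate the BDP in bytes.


Given: bandwidth = 10 Mbps, delay = 100 ms
BDP in bits = 10 * 10^6 * 100 / 1000
BDP in bits = 1000000
BDP in bytes = 1000000 / 8 = 125000

125000
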